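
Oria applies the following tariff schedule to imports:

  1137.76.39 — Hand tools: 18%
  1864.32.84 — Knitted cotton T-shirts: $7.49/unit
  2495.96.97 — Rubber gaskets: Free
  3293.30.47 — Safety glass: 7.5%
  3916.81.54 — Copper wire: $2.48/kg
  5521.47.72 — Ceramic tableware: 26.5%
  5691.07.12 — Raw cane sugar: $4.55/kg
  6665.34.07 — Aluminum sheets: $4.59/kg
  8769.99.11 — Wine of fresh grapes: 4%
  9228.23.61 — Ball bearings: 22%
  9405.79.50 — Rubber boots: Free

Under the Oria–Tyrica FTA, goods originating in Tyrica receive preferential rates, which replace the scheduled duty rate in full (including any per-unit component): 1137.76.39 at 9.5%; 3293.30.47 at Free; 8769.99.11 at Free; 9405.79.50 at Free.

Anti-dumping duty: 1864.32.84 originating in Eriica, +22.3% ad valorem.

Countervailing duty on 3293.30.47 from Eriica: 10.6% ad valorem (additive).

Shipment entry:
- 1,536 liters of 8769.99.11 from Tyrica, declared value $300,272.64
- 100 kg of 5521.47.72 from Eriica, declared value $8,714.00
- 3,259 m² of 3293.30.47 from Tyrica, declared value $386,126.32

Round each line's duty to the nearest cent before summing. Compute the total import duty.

Line 1 (8769.99.11, Tyrica, 1,536 liters, $300,272.64):
Base rate for 8769.99.11 is 4%.
Origin Tyrica qualifies under the Oria–Tyrica agreement and 8769.99.11 is covered: preferential rate Free applies instead.
Duty = $300,272.64 × 0% = $0.00.
Line 2 (5521.47.72, Eriica, 100 kg, $8,714.00):
Base rate for 5521.47.72 is 26.5%.
Duty = $8,714.00 × 26.5% = $2,309.21.
Line 3 (3293.30.47, Tyrica, 3,259 m², $386,126.32):
Base rate for 3293.30.47 is 7.5%.
Origin Tyrica qualifies under the Oria–Tyrica agreement and 3293.30.47 is covered: preferential rate Free applies instead.
The additional-duty order on 3293.30.47 targets Eriica, not Tyrica; it does not apply.
Duty = $386,126.32 × 0% = $0.00.
Total = $0.00 + $2,309.21 + $0.00 = $2,309.21.

$2,309.21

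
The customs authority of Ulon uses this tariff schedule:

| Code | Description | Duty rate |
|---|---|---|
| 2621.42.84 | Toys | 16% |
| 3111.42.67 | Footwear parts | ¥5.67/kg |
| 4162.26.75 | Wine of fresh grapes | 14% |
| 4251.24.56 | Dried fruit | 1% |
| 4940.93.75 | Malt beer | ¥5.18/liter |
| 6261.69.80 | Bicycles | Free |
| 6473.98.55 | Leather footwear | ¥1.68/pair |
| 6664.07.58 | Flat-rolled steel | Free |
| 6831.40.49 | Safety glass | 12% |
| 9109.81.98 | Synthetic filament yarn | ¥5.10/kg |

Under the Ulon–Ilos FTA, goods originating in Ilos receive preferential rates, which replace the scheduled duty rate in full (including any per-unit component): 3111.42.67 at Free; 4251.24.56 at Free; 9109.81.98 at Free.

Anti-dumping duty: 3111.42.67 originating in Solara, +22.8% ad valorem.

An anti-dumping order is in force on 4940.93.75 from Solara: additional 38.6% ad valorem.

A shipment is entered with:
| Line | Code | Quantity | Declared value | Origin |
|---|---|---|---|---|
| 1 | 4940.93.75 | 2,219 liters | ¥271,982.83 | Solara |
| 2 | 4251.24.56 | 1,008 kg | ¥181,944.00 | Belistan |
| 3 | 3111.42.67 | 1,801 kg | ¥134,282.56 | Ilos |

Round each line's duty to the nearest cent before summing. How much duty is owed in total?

¥118,299.23

Line 1 (4940.93.75, Solara, 2,219 liters, ¥271,982.83):
Base rate for 4940.93.75 is ¥5.18/liter.
Additional duty on 4940.93.75 from Solara: +38.6% ad valorem. Applied ad valorem rate = 38.6%.
Duty = ¥271,982.83 × 38.6% + 2,219 × ¥5.18 = ¥116,479.79.
Line 2 (4251.24.56, Belistan, 1,008 kg, ¥181,944.00):
Base rate for 4251.24.56 is 1%.
4251.24.56 has an FTA preferential rate, but origin Belistan is not Ilos; base rate stands.
Duty = ¥181,944.00 × 1% = ¥1,819.44.
Line 3 (3111.42.67, Ilos, 1,801 kg, ¥134,282.56):
Base rate for 3111.42.67 is ¥5.67/kg.
Origin Ilos qualifies under the Ulon–Ilos agreement and 3111.42.67 is covered: preferential rate Free applies instead.
The additional-duty order on 3111.42.67 targets Solara, not Ilos; it does not apply.
Duty = ¥134,282.56 × 0% = ¥0.00.
Total = ¥116,479.79 + ¥1,819.44 + ¥0.00 = ¥118,299.23.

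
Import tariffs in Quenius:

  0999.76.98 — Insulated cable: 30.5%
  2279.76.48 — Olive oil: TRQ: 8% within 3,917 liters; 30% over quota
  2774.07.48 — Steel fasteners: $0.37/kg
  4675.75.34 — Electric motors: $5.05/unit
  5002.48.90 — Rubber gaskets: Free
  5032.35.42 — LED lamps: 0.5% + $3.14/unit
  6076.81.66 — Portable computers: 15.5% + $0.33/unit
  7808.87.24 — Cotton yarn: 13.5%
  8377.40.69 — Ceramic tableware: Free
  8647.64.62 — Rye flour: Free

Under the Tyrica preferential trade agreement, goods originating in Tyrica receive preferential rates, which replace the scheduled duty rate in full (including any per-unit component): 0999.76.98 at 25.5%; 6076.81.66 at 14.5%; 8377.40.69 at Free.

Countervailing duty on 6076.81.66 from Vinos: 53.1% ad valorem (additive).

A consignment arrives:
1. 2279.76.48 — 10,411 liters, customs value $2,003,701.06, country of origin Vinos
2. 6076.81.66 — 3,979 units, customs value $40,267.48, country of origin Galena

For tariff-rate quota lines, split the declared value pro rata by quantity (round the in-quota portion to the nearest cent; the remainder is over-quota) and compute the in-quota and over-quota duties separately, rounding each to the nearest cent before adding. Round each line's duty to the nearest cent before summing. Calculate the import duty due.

$442,814.37

Line 1 (2279.76.48, Vinos, 10,411 liters, $2,003,701.06):
Code 2279.76.48 is under a tariff-rate quota (threshold 3,917 liters). In-quota: 3,917 liters at 8%; over-quota: 6,494 liters at 30%.
Pro-rata value split: in-quota = $2,003,701.06 × 3,917/10,411 = $753,865.82; over-quota = $2,003,701.06 − $753,865.82 = $1,249,835.24.
In-quota duty = $753,865.82 × 8% = $60,309.27. Over-quota duty = $1,249,835.24 × 30% = $374,950.57.
Line duty = $60,309.27 + $374,950.57 = $435,259.84.
Line 2 (6076.81.66, Galena, 3,979 units, $40,267.48):
Base rate for 6076.81.66 is 15.5% + $0.33/unit.
6076.81.66 has an FTA preferential rate, but origin Galena is not Tyrica; base rate stands.
The additional-duty order on 6076.81.66 targets Vinos, not Galena; it does not apply.
Duty = $40,267.48 × 15.5% + 3,979 × $0.33 = $7,554.53.
Total = $435,259.84 + $7,554.53 = $442,814.37.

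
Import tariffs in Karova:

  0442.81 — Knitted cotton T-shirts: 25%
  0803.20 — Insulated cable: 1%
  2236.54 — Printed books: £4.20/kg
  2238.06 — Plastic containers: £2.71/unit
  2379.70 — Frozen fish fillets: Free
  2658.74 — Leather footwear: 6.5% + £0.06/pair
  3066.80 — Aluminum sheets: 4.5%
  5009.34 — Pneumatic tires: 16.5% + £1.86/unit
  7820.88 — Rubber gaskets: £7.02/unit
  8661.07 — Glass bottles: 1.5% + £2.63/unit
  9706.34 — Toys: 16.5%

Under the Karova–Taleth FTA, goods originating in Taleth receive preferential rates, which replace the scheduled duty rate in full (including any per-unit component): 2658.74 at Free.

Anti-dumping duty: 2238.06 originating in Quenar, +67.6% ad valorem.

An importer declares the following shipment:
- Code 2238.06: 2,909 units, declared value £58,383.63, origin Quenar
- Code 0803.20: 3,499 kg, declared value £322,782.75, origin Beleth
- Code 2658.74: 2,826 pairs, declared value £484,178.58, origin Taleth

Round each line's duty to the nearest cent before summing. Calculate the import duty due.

Line 1 (2238.06, Quenar, 2,909 units, £58,383.63):
Base rate for 2238.06 is £2.71/unit.
Additional duty on 2238.06 from Quenar: +67.6% ad valorem. Applied ad valorem rate = 67.6%.
Duty = £58,383.63 × 67.6% + 2,909 × £2.71 = £47,350.72.
Line 2 (0803.20, Beleth, 3,499 kg, £322,782.75):
Base rate for 0803.20 is 1%.
Duty = £322,782.75 × 1% = £3,227.83.
Line 3 (2658.74, Taleth, 2,826 pairs, £484,178.58):
Base rate for 2658.74 is 6.5% + £0.06/pair.
Origin Taleth qualifies under the Karova–Taleth agreement and 2658.74 is covered: preferential rate Free applies instead.
Duty = £484,178.58 × 0% = £0.00.
Total = £47,350.72 + £3,227.83 + £0.00 = £50,578.55.

£50,578.55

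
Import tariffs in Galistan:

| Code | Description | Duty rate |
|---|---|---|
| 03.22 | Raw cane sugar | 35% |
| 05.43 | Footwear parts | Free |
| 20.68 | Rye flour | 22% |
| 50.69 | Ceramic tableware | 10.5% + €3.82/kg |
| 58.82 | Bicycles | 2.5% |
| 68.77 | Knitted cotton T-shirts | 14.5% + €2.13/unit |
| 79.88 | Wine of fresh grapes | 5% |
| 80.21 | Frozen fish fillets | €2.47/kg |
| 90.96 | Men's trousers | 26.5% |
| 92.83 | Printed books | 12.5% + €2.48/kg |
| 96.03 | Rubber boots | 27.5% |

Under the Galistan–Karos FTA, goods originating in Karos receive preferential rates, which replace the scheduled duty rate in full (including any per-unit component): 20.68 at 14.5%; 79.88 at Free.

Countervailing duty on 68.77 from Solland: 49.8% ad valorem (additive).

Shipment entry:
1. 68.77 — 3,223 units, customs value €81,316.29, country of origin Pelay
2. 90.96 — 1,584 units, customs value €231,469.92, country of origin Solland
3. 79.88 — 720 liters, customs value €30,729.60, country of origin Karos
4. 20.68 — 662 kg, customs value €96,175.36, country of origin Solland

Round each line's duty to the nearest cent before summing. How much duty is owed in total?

Line 1 (68.77, Pelay, 3,223 units, €81,316.29):
Base rate for 68.77 is 14.5% + €2.13/unit.
The additional-duty order on 68.77 targets Solland, not Pelay; it does not apply.
Duty = €81,316.29 × 14.5% + 3,223 × €2.13 = €18,655.85.
Line 2 (90.96, Solland, 1,584 units, €231,469.92):
Base rate for 90.96 is 26.5%.
Duty = €231,469.92 × 26.5% = €61,339.53.
Line 3 (79.88, Karos, 720 liters, €30,729.60):
Base rate for 79.88 is 5%.
Origin Karos qualifies under the Galistan–Karos agreement and 79.88 is covered: preferential rate Free applies instead.
Duty = €30,729.60 × 0% = €0.00.
Line 4 (20.68, Solland, 662 kg, €96,175.36):
Base rate for 20.68 is 22%.
20.68 has an FTA preferential rate, but origin Solland is not Karos; base rate stands.
Duty = €96,175.36 × 22% = €21,158.58.
Total = €18,655.85 + €61,339.53 + €0.00 + €21,158.58 = €101,153.96.

€101,153.96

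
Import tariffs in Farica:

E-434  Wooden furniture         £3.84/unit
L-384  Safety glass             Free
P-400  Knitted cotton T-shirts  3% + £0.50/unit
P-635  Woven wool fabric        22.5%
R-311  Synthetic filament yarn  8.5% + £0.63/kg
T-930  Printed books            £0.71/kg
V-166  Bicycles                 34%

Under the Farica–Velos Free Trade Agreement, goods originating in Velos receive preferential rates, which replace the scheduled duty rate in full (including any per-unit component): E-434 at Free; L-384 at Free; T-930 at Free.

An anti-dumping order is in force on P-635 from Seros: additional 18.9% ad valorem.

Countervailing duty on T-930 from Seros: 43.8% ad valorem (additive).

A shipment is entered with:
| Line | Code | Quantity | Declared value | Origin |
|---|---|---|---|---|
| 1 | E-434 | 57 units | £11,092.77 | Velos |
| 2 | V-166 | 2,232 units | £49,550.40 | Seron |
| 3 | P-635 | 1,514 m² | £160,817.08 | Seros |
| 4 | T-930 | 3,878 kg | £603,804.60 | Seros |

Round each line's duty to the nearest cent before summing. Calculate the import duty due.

Line 1 (E-434, Velos, 57 units, £11,092.77):
Base rate for E-434 is £3.84/unit.
Origin Velos qualifies under the Farica–Velos agreement and E-434 is covered: preferential rate Free applies instead.
Duty = £11,092.77 × 0% = £0.00.
Line 2 (V-166, Seron, 2,232 units, £49,550.40):
Base rate for V-166 is 34%.
Duty = £49,550.40 × 34% = £16,847.14.
Line 3 (P-635, Seros, 1,514 m², £160,817.08):
Base rate for P-635 is 22.5%.
Additional duty on P-635 from Seros: +18.9%. Applied ad valorem rate: 22.5% + 18.9% = 41.4%.
Duty = £160,817.08 × 41.4% = £66,578.27.
Line 4 (T-930, Seros, 3,878 kg, £603,804.60):
Base rate for T-930 is £0.71/kg.
T-930 has an FTA preferential rate, but origin Seros is not Velos; base rate stands.
Additional duty on T-930 from Seros: +43.8% ad valorem. Applied ad valorem rate = 43.8%.
Duty = £603,804.60 × 43.8% + 3,878 × £0.71 = £267,219.79.
Total = £0.00 + £16,847.14 + £66,578.27 + £267,219.79 = £350,645.20.

£350,645.20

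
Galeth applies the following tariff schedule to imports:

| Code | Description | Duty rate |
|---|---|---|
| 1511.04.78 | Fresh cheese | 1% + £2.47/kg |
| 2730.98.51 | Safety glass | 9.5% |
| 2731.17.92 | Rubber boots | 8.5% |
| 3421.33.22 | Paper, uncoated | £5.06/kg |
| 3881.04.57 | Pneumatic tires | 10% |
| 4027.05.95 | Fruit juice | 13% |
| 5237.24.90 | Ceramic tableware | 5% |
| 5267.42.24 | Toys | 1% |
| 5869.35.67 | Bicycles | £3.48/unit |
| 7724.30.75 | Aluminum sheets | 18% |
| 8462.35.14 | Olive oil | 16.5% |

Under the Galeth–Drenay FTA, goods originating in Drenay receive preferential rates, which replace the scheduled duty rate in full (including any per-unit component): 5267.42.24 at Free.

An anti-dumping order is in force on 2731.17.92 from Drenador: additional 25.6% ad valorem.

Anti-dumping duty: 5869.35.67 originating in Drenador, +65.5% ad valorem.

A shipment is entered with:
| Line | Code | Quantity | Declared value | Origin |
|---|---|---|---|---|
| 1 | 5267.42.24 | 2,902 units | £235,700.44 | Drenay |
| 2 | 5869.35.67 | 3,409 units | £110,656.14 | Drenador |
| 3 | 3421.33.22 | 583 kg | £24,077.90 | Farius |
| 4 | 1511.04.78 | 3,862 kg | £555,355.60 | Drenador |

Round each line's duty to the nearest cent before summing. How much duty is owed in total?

£102,385.77

Line 1 (5267.42.24, Drenay, 2,902 units, £235,700.44):
Base rate for 5267.42.24 is 1%.
Origin Drenay qualifies under the Galeth–Drenay agreement and 5267.42.24 is covered: preferential rate Free applies instead.
Duty = £235,700.44 × 0% = £0.00.
Line 2 (5869.35.67, Drenador, 3,409 units, £110,656.14):
Base rate for 5869.35.67 is £3.48/unit.
Additional duty on 5869.35.67 from Drenador: +65.5% ad valorem. Applied ad valorem rate = 65.5%.
Duty = £110,656.14 × 65.5% + 3,409 × £3.48 = £84,343.09.
Line 3 (3421.33.22, Farius, 583 kg, £24,077.90):
Base rate for 3421.33.22 is £5.06/kg.
Duty = 583 × £5.06 = £2,949.98.
Line 4 (1511.04.78, Drenador, 3,862 kg, £555,355.60):
Base rate for 1511.04.78 is 1% + £2.47/kg.
Duty = £555,355.60 × 1% + 3,862 × £2.47 = £15,092.70.
Total = £0.00 + £84,343.09 + £2,949.98 + £15,092.70 = £102,385.77.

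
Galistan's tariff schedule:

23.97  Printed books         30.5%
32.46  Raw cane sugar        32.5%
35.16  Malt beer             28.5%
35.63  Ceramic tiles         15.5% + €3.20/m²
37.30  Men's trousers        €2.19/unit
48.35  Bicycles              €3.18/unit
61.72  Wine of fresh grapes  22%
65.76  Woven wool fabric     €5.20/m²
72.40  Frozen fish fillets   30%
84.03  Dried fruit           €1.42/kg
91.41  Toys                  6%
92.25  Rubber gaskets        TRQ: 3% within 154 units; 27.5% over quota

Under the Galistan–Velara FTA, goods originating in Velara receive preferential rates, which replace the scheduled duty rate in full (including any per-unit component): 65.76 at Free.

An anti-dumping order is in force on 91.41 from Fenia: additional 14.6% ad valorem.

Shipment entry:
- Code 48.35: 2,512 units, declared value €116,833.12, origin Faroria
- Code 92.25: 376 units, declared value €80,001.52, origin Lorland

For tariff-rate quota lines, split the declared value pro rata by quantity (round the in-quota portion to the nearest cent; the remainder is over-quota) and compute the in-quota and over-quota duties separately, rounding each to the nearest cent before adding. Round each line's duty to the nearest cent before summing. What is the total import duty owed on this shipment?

€21,960.77

Line 1 (48.35, Faroria, 2,512 units, €116,833.12):
Base rate for 48.35 is €3.18/unit.
Duty = 2,512 × €3.18 = €7,988.16.
Line 2 (92.25, Lorland, 376 units, €80,001.52):
Code 92.25 is under a tariff-rate quota (threshold 154 units). In-quota: 154 units at 3%; over-quota: 222 units at 27.5%.
Pro-rata value split: in-quota = €80,001.52 × 154/376 = €32,766.58; over-quota = €80,001.52 − €32,766.58 = €47,234.94.
In-quota duty = €32,766.58 × 3% = €983.00. Over-quota duty = €47,234.94 × 27.5% = €12,989.61.
Line duty = €983.00 + €12,989.61 = €13,972.61.
Total = €7,988.16 + €13,972.61 = €21,960.77.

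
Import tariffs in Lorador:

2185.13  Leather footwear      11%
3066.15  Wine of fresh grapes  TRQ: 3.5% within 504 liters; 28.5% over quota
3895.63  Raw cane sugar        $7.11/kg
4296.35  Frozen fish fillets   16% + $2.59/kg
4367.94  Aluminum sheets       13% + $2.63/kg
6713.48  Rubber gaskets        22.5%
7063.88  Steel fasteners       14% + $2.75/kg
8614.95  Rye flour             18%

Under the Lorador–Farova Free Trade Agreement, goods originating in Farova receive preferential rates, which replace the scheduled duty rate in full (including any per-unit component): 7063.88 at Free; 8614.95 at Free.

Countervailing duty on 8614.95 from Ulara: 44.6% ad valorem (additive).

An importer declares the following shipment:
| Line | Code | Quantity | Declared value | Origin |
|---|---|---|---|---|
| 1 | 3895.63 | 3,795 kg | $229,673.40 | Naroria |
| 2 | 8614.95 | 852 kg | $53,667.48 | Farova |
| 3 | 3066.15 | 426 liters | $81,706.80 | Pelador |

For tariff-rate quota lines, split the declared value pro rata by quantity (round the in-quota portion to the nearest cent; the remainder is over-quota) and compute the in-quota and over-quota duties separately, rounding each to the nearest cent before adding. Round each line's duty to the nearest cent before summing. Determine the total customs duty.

Line 1 (3895.63, Naroria, 3,795 kg, $229,673.40):
Base rate for 3895.63 is $7.11/kg.
Duty = 3,795 × $7.11 = $26,982.45.
Line 2 (8614.95, Farova, 852 kg, $53,667.48):
Base rate for 8614.95 is 18%.
Origin Farova qualifies under the Lorador–Farova agreement and 8614.95 is covered: preferential rate Free applies instead.
The additional-duty order on 8614.95 targets Ulara, not Farova; it does not apply.
Duty = $53,667.48 × 0% = $0.00.
Line 3 (3066.15, Pelador, 426 liters, $81,706.80):
Code 3066.15 is under a tariff-rate quota (threshold 504 liters). Quantity 426 liters is within the quota, so the in-quota rate 3.5% applies to the full value.
Duty = $81,706.80 × 3.5% = $2,859.74.
Total = $26,982.45 + $0.00 + $2,859.74 = $29,842.19.

$29,842.19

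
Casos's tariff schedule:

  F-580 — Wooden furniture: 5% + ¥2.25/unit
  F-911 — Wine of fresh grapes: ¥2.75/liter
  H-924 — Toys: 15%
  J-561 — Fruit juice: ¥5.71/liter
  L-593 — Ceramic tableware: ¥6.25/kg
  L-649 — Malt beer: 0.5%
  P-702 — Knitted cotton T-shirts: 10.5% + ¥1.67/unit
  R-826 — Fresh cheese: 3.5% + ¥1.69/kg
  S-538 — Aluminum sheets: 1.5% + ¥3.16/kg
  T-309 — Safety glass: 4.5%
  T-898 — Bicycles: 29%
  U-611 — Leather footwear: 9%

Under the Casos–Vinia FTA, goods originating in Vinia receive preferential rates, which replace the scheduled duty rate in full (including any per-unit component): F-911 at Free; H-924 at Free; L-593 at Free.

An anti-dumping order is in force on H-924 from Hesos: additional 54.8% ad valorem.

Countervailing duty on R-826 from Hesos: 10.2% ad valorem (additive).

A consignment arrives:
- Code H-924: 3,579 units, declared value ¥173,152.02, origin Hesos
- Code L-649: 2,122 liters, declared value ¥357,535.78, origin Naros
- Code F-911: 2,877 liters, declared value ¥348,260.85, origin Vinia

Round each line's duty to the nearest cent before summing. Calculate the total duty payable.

Line 1 (H-924, Hesos, 3,579 units, ¥173,152.02):
Base rate for H-924 is 15%.
H-924 has an FTA preferential rate, but origin Hesos is not Vinia; base rate stands.
Additional duty on H-924 from Hesos: +54.8%. Applied ad valorem rate: 15% + 54.8% = 69.8%.
Duty = ¥173,152.02 × 69.8% = ¥120,860.11.
Line 2 (L-649, Naros, 2,122 liters, ¥357,535.78):
Base rate for L-649 is 0.5%.
Duty = ¥357,535.78 × 0.5% = ¥1,787.68.
Line 3 (F-911, Vinia, 2,877 liters, ¥348,260.85):
Base rate for F-911 is ¥2.75/liter.
Origin Vinia qualifies under the Casos–Vinia agreement and F-911 is covered: preferential rate Free applies instead.
Duty = ¥348,260.85 × 0% = ¥0.00.
Total = ¥120,860.11 + ¥1,787.68 + ¥0.00 = ¥122,647.79.

¥122,647.79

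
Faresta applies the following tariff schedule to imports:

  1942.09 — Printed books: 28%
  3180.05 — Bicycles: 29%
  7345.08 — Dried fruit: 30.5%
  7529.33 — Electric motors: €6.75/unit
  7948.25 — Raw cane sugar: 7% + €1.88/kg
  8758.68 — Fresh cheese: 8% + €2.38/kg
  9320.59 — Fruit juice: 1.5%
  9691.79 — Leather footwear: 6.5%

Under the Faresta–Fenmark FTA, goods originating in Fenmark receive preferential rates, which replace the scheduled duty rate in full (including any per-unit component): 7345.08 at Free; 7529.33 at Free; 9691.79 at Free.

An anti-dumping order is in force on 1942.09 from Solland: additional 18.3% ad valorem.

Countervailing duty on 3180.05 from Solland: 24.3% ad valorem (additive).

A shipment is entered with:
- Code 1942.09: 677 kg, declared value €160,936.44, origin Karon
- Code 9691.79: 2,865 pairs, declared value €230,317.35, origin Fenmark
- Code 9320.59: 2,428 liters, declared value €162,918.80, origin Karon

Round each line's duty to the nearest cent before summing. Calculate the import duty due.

€47,505.98

Line 1 (1942.09, Karon, 677 kg, €160,936.44):
Base rate for 1942.09 is 28%.
The additional-duty order on 1942.09 targets Solland, not Karon; it does not apply.
Duty = €160,936.44 × 28% = €45,062.20.
Line 2 (9691.79, Fenmark, 2,865 pairs, €230,317.35):
Base rate for 9691.79 is 6.5%.
Origin Fenmark qualifies under the Faresta–Fenmark agreement and 9691.79 is covered: preferential rate Free applies instead.
Duty = €230,317.35 × 0% = €0.00.
Line 3 (9320.59, Karon, 2,428 liters, €162,918.80):
Base rate for 9320.59 is 1.5%.
Duty = €162,918.80 × 1.5% = €2,443.78.
Total = €45,062.20 + €0.00 + €2,443.78 = €47,505.98.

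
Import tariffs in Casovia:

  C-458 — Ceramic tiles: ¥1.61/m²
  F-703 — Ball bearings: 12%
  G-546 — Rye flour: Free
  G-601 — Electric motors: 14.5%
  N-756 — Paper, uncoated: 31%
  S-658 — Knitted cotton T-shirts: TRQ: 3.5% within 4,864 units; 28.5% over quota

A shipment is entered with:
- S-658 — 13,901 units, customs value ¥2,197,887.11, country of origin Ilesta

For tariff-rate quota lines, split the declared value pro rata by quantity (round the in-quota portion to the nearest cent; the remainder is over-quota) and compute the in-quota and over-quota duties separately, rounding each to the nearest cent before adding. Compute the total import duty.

¥434,136.07

Line 1 (S-658, Ilesta, 13,901 units, ¥2,197,887.11):
Code S-658 is under a tariff-rate quota (threshold 4,864 units). In-quota: 4,864 units at 3.5%; over-quota: 9,037 units at 28.5%.
Pro-rata value split: in-quota = ¥2,197,887.11 × 4,864/13,901 = ¥769,047.04; over-quota = ¥2,197,887.11 − ¥769,047.04 = ¥1,428,840.07.
In-quota duty = ¥769,047.04 × 3.5% = ¥26,916.65. Over-quota duty = ¥1,428,840.07 × 28.5% = ¥407,219.42.
Line duty = ¥26,916.65 + ¥407,219.42 = ¥434,136.07.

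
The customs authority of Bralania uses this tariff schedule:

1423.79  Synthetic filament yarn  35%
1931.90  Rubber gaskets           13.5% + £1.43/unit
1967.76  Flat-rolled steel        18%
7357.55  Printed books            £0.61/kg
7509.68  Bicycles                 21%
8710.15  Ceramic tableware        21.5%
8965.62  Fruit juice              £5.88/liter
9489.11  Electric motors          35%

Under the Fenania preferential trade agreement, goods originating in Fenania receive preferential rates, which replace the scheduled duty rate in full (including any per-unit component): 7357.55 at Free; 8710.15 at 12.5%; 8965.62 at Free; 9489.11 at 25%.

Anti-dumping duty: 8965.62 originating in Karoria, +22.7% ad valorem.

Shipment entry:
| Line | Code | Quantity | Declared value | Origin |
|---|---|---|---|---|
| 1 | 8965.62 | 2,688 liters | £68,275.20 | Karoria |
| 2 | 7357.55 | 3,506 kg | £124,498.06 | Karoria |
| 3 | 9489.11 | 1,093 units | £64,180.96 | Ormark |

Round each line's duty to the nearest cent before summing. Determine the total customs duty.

Line 1 (8965.62, Karoria, 2,688 liters, £68,275.20):
Base rate for 8965.62 is £5.88/liter.
8965.62 has an FTA preferential rate, but origin Karoria is not Fenania; base rate stands.
Additional duty on 8965.62 from Karoria: +22.7% ad valorem. Applied ad valorem rate = 22.7%.
Duty = £68,275.20 × 22.7% + 2,688 × £5.88 = £31,303.91.
Line 2 (7357.55, Karoria, 3,506 kg, £124,498.06):
Base rate for 7357.55 is £0.61/kg.
7357.55 has an FTA preferential rate, but origin Karoria is not Fenania; base rate stands.
Duty = 3,506 × £0.61 = £2,138.66.
Line 3 (9489.11, Ormark, 1,093 units, £64,180.96):
Base rate for 9489.11 is 35%.
9489.11 has an FTA preferential rate, but origin Ormark is not Fenania; base rate stands.
Duty = £64,180.96 × 35% = £22,463.34.
Total = £31,303.91 + £2,138.66 + £22,463.34 = £55,905.91.

£55,905.91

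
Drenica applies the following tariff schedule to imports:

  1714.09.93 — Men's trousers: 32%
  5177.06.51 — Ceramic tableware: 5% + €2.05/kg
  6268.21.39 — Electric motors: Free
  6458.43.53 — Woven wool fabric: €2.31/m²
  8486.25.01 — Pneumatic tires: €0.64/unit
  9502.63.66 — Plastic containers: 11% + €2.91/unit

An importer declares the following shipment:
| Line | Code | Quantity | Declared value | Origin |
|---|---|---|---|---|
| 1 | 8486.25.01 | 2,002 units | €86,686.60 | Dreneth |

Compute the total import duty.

Line 1 (8486.25.01, Dreneth, 2,002 units, €86,686.60):
Base rate for 8486.25.01 is €0.64/unit.
Duty = 2,002 × €0.64 = €1,281.28.

€1,281.28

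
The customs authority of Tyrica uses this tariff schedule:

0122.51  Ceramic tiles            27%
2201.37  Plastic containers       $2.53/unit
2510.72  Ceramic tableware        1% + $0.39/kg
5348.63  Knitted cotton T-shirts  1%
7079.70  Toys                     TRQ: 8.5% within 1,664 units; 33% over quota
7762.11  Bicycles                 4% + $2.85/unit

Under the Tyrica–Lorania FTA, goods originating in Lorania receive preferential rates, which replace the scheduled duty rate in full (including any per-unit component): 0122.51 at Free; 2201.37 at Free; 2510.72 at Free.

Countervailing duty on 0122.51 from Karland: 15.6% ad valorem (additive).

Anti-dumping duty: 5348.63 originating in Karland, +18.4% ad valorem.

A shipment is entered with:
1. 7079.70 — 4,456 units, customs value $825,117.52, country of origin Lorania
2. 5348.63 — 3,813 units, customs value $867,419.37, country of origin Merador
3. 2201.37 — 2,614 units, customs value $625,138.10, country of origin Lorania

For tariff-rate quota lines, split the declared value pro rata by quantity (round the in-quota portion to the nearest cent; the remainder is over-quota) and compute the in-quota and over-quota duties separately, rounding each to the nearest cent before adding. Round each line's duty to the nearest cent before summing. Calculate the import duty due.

$205,472.86

Line 1 (7079.70, Lorania, 4,456 units, $825,117.52):
Code 7079.70 is under a tariff-rate quota (threshold 1,664 units). In-quota: 1,664 units at 8.5%; over-quota: 2,792 units at 33%.
Pro-rata value split: in-quota = $825,117.52 × 1,664/4,456 = $308,122.88; over-quota = $825,117.52 − $308,122.88 = $516,994.64.
In-quota duty = $308,122.88 × 8.5% = $26,190.44. Over-quota duty = $516,994.64 × 33% = $170,608.23.
Line duty = $26,190.44 + $170,608.23 = $196,798.67.
Line 2 (5348.63, Merador, 3,813 units, $867,419.37):
Base rate for 5348.63 is 1%.
The additional-duty order on 5348.63 targets Karland, not Merador; it does not apply.
Duty = $867,419.37 × 1% = $8,674.19.
Line 3 (2201.37, Lorania, 2,614 units, $625,138.10):
Base rate for 2201.37 is $2.53/unit.
Origin Lorania qualifies under the Tyrica–Lorania agreement and 2201.37 is covered: preferential rate Free applies instead.
Duty = $625,138.10 × 0% = $0.00.
Total = $196,798.67 + $8,674.19 + $0.00 = $205,472.86.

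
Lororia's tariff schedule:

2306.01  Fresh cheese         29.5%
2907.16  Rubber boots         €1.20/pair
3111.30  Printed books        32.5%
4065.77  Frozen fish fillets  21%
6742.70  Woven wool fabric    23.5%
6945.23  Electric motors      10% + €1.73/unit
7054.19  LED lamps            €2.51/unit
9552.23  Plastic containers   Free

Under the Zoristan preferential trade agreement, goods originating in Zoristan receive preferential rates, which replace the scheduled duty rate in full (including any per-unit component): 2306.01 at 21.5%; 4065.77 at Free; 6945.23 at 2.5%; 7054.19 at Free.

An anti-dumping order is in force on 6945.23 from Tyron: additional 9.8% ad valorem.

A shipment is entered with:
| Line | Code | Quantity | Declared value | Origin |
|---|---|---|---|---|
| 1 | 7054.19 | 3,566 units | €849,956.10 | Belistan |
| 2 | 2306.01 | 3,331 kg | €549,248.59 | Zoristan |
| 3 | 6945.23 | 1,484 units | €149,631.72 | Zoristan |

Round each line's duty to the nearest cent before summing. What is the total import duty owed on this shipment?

Line 1 (7054.19, Belistan, 3,566 units, €849,956.10):
Base rate for 7054.19 is €2.51/unit.
7054.19 has an FTA preferential rate, but origin Belistan is not Zoristan; base rate stands.
Duty = 3,566 × €2.51 = €8,950.66.
Line 2 (2306.01, Zoristan, 3,331 kg, €549,248.59):
Base rate for 2306.01 is 29.5%.
Origin Zoristan qualifies under the Lororia–Zoristan agreement and 2306.01 is covered: preferential rate 21.5% applies instead.
Duty = €549,248.59 × 21.5% = €118,088.45.
Line 3 (6945.23, Zoristan, 1,484 units, €149,631.72):
Base rate for 6945.23 is 10% + €1.73/unit.
Origin Zoristan qualifies under the Lororia–Zoristan agreement and 6945.23 is covered: preferential rate 2.5% applies instead.
The additional-duty order on 6945.23 targets Tyron, not Zoristan; it does not apply.
Duty = €149,631.72 × 2.5% = €3,740.79.
Total = €8,950.66 + €118,088.45 + €3,740.79 = €130,779.90.

€130,779.90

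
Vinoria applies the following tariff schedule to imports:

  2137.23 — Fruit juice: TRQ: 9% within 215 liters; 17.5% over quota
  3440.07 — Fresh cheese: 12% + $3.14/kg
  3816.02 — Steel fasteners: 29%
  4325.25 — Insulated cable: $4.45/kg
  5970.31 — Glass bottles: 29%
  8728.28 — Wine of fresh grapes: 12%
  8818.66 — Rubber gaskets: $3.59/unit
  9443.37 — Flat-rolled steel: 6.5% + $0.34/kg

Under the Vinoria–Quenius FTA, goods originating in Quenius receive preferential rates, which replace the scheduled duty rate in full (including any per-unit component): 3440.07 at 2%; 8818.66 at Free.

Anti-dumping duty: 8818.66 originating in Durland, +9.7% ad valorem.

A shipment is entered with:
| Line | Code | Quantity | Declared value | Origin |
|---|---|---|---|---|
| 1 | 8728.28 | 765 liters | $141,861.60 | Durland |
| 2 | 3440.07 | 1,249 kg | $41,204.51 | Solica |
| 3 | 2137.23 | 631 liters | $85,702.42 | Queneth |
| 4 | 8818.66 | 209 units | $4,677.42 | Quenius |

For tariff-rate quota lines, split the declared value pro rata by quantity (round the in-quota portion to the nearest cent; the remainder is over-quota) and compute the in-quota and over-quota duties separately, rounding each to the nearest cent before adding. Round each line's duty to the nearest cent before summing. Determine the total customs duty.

$38,405.61

Line 1 (8728.28, Durland, 765 liters, $141,861.60):
Base rate for 8728.28 is 12%.
Duty = $141,861.60 × 12% = $17,023.39.
Line 2 (3440.07, Solica, 1,249 kg, $41,204.51):
Base rate for 3440.07 is 12% + $3.14/kg.
3440.07 has an FTA preferential rate, but origin Solica is not Quenius; base rate stands.
Duty = $41,204.51 × 12% + 1,249 × $3.14 = $8,866.40.
Line 3 (2137.23, Queneth, 631 liters, $85,702.42):
Code 2137.23 is under a tariff-rate quota (threshold 215 liters). In-quota: 215 liters at 9%; over-quota: 416 liters at 17.5%.
Pro-rata value split: in-quota = $85,702.42 × 215/631 = $29,201.30; over-quota = $85,702.42 − $29,201.30 = $56,501.12.
In-quota duty = $29,201.30 × 9% = $2,628.12. Over-quota duty = $56,501.12 × 17.5% = $9,887.70.
Line duty = $2,628.12 + $9,887.70 = $12,515.82.
Line 4 (8818.66, Quenius, 209 units, $4,677.42):
Base rate for 8818.66 is $3.59/unit.
Origin Quenius qualifies under the Vinoria–Quenius agreement and 8818.66 is covered: preferential rate Free applies instead.
The additional-duty order on 8818.66 targets Durland, not Quenius; it does not apply.
Duty = $4,677.42 × 0% = $0.00.
Total = $17,023.39 + $8,866.40 + $12,515.82 + $0.00 = $38,405.61.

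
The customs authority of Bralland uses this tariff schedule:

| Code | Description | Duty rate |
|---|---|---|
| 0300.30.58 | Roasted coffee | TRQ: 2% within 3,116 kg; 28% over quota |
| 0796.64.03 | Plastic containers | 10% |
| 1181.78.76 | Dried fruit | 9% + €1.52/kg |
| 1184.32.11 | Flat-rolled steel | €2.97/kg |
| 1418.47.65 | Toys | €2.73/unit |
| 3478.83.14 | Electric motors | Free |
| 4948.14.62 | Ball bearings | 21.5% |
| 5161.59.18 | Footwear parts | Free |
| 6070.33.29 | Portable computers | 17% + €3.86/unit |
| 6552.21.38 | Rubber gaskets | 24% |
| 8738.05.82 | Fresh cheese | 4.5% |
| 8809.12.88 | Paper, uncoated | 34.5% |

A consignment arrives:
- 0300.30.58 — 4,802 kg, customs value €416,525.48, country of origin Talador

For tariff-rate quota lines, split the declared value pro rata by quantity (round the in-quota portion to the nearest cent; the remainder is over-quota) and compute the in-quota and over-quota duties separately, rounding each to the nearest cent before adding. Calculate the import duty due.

€46,353.86

Line 1 (0300.30.58, Talador, 4,802 kg, €416,525.48):
Code 0300.30.58 is under a tariff-rate quota (threshold 3,116 kg). In-quota: 3,116 kg at 2%; over-quota: 1,686 kg at 28%.
Pro-rata value split: in-quota = €416,525.48 × 3,116/4,802 = €270,281.84; over-quota = €416,525.48 − €270,281.84 = €146,243.64.
In-quota duty = €270,281.84 × 2% = €5,405.64. Over-quota duty = €146,243.64 × 28% = €40,948.22.
Line duty = €5,405.64 + €40,948.22 = €46,353.86.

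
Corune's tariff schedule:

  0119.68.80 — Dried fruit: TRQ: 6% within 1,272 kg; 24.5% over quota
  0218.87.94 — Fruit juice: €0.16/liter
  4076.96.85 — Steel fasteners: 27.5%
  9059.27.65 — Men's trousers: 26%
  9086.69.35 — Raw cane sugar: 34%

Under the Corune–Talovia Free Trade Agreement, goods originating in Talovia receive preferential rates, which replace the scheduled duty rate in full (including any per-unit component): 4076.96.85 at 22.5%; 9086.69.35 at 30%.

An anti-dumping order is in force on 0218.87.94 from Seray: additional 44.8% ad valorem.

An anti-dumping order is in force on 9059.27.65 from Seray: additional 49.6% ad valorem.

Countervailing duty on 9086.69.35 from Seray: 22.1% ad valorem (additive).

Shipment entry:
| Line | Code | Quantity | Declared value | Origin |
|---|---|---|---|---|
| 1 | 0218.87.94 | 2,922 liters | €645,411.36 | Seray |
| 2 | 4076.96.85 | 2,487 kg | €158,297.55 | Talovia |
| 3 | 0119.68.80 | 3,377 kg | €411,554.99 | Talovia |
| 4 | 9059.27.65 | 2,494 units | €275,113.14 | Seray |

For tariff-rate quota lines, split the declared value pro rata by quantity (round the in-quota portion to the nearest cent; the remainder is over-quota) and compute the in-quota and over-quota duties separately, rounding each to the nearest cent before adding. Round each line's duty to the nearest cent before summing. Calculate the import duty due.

€605,366.82

Line 1 (0218.87.94, Seray, 2,922 liters, €645,411.36):
Base rate for 0218.87.94 is €0.16/liter.
Additional duty on 0218.87.94 from Seray: +44.8% ad valorem. Applied ad valorem rate = 44.8%.
Duty = €645,411.36 × 44.8% + 2,922 × €0.16 = €289,611.81.
Line 2 (4076.96.85, Talovia, 2,487 kg, €158,297.55):
Base rate for 4076.96.85 is 27.5%.
Origin Talovia qualifies under the Corune–Talovia agreement and 4076.96.85 is covered: preferential rate 22.5% applies instead.
Duty = €158,297.55 × 22.5% = €35,616.95.
Line 3 (0119.68.80, Talovia, 3,377 kg, €411,554.99):
Code 0119.68.80 is under a tariff-rate quota (threshold 1,272 kg). In-quota: 1,272 kg at 6%; over-quota: 2,105 kg at 24.5%.
Pro-rata value split: in-quota = €411,554.99 × 1,272/3,377 = €155,018.64; over-quota = €411,554.99 − €155,018.64 = €256,536.35.
In-quota duty = €155,018.64 × 6% = €9,301.12. Over-quota duty = €256,536.35 × 24.5% = €62,851.41.
Line duty = €9,301.12 + €62,851.41 = €72,152.53.
Line 4 (9059.27.65, Seray, 2,494 units, €275,113.14):
Base rate for 9059.27.65 is 26%.
Additional duty on 9059.27.65 from Seray: +49.6%. Applied ad valorem rate: 26% + 49.6% = 75.6%.
Duty = €275,113.14 × 75.6% = €207,985.53.
Total = €289,611.81 + €35,616.95 + €72,152.53 + €207,985.53 = €605,366.82.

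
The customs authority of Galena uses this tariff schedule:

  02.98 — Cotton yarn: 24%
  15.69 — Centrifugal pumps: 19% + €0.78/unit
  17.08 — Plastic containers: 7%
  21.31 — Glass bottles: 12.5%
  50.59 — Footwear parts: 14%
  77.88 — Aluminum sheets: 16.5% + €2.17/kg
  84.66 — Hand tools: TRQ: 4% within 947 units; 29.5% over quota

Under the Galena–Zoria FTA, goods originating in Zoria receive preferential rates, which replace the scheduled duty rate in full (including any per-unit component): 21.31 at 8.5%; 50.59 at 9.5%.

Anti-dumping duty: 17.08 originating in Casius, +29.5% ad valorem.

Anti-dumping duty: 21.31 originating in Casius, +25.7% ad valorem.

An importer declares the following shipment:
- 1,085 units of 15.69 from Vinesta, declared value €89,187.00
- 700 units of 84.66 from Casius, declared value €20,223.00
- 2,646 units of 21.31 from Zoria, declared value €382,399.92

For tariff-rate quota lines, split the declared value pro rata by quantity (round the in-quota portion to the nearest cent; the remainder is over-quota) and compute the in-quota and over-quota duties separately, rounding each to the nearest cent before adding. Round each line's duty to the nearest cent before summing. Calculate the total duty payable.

Line 1 (15.69, Vinesta, 1,085 units, €89,187.00):
Base rate for 15.69 is 19% + €0.78/unit.
Duty = €89,187.00 × 19% + 1,085 × €0.78 = €17,791.83.
Line 2 (84.66, Casius, 700 units, €20,223.00):
Code 84.66 is under a tariff-rate quota (threshold 947 units). Quantity 700 units is within the quota, so the in-quota rate 4% applies to the full value.
Duty = €20,223.00 × 4% = €808.92.
Line 3 (21.31, Zoria, 2,646 units, €382,399.92):
Base rate for 21.31 is 12.5%.
Origin Zoria qualifies under the Galena–Zoria agreement and 21.31 is covered: preferential rate 8.5% applies instead.
The additional-duty order on 21.31 targets Casius, not Zoria; it does not apply.
Duty = €382,399.92 × 8.5% = €32,503.99.
Total = €17,791.83 + €808.92 + €32,503.99 = €51,104.74.

€51,104.74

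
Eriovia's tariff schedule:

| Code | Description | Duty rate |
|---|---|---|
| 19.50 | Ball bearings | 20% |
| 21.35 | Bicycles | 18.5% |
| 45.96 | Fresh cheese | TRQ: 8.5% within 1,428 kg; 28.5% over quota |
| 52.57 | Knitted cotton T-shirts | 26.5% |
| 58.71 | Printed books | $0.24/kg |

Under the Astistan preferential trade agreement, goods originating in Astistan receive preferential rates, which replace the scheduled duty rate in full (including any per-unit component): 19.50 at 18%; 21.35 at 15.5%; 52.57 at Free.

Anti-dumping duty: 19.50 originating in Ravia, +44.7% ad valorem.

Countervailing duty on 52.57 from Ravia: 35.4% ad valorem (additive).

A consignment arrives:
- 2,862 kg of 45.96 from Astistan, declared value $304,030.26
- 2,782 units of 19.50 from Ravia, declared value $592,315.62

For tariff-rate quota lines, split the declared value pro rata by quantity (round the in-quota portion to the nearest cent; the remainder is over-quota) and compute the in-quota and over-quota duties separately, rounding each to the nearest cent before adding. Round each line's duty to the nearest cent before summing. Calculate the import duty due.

Line 1 (45.96, Astistan, 2,862 kg, $304,030.26):
Code 45.96 is under a tariff-rate quota (threshold 1,428 kg). In-quota: 1,428 kg at 8.5%; over-quota: 1,434 kg at 28.5%.
Pro-rata value split: in-quota = $304,030.26 × 1,428/2,862 = $151,696.44; over-quota = $304,030.26 − $151,696.44 = $152,333.82.
In-quota duty = $151,696.44 × 8.5% = $12,894.20. Over-quota duty = $152,333.82 × 28.5% = $43,415.14.
Line duty = $12,894.20 + $43,415.14 = $56,309.34.
Line 2 (19.50, Ravia, 2,782 units, $592,315.62):
Base rate for 19.50 is 20%.
19.50 has an FTA preferential rate, but origin Ravia is not Astistan; base rate stands.
Additional duty on 19.50 from Ravia: +44.7%. Applied ad valorem rate: 20% + 44.7% = 64.7%.
Duty = $592,315.62 × 64.7% = $383,228.21.
Total = $56,309.34 + $383,228.21 = $439,537.55.

$439,537.55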